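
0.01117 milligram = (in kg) 1.117e-08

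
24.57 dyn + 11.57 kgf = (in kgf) 11.57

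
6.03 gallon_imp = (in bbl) 0.1724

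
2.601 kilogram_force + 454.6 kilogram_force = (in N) 4484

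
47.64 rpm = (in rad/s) 4.989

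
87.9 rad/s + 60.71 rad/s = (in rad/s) 148.6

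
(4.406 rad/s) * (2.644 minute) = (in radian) 699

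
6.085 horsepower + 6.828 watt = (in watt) 4544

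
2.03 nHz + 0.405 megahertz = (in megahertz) 0.405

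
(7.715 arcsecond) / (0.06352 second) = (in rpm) 0.005623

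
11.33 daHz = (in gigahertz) 1.133e-07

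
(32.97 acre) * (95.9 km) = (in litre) 1.28e+13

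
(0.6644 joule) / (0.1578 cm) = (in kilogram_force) 42.93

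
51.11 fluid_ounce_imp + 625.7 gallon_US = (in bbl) 14.91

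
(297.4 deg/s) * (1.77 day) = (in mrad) 7.938e+08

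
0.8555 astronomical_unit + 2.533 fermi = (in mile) 7.952e+07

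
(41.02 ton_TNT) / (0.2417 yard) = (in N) 7.766e+11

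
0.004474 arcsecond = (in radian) 2.169e-08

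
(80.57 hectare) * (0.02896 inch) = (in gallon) 1.566e+05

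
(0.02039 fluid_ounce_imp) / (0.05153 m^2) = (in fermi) 1.124e+10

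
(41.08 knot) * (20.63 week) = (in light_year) 2.787e-08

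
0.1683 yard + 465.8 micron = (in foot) 0.5064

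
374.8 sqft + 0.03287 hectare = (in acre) 0.08983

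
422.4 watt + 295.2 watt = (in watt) 717.6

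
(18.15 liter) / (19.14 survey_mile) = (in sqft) 6.342e-06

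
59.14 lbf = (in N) 263.1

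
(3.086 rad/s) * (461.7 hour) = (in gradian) 3.265e+08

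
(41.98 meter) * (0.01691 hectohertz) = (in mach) 0.2085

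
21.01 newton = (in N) 21.01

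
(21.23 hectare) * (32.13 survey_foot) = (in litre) 2.079e+09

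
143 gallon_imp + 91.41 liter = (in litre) 741.5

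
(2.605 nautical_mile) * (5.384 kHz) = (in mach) 7.628e+04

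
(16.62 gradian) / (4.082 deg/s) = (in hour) 0.001018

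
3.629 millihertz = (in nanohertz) 3.629e+06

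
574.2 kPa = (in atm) 5.667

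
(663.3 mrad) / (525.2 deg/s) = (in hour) 2.01e-05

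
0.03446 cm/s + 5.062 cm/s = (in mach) 0.0001497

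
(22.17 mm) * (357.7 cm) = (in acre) 1.96e-05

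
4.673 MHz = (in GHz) 0.004673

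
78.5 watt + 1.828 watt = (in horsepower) 0.1077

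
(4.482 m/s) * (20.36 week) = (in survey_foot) 1.811e+08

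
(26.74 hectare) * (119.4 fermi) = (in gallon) 8.434e-06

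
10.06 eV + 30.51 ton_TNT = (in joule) 1.277e+11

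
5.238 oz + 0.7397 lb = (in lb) 1.067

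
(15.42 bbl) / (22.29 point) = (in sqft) 3356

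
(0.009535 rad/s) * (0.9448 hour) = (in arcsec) 6.689e+06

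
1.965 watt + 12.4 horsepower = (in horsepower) 12.4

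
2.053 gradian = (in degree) 1.848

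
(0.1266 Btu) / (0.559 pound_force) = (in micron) 5.372e+07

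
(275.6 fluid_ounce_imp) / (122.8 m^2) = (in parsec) 2.067e-21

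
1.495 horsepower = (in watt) 1115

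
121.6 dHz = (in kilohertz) 0.01216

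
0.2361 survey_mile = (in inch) 1.496e+04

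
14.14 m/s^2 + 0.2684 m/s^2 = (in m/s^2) 14.41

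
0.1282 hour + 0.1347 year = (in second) 4.248e+06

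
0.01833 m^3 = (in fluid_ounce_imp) 645.1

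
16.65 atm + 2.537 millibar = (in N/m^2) 1.687e+06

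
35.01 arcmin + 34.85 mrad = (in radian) 0.04503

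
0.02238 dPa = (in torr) 1.679e-05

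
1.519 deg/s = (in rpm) 0.2532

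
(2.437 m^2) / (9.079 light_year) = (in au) 1.897e-28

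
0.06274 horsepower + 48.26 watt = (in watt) 95.05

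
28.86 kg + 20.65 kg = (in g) 4.951e+04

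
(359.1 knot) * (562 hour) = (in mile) 2.322e+05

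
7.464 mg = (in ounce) 0.0002633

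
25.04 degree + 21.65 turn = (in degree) 7819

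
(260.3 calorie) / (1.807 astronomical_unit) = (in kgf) 4.108e-10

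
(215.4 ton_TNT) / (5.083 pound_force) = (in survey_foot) 1.308e+11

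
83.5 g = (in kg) 0.0835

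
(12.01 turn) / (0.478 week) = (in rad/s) 0.000261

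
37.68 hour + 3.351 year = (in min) 1.764e+06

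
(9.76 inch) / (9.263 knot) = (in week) 8.602e-08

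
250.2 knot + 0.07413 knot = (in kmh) 463.5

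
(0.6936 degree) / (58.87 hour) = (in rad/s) 5.712e-08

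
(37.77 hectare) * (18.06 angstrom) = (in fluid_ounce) 23.07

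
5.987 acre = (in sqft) 2.608e+05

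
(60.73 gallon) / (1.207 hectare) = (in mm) 0.01905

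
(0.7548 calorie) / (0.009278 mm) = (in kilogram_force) 3.471e+04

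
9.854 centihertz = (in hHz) 0.0009854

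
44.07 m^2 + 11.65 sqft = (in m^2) 45.15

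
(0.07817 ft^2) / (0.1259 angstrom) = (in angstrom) 5.768e+18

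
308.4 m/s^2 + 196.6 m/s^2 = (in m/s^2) 505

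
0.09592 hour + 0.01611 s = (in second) 345.3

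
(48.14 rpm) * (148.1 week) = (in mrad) 4.515e+11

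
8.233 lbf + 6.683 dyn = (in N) 36.62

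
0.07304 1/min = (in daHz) 0.0001217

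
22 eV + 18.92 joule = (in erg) 1.892e+08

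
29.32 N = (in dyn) 2.932e+06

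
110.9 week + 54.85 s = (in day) 776.3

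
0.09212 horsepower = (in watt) 68.69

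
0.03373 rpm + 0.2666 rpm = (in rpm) 0.3003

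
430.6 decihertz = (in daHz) 4.306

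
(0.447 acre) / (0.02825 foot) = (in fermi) 2.101e+20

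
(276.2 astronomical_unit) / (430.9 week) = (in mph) 3.547e+05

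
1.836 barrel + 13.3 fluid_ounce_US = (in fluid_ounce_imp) 1.029e+04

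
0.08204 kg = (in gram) 82.04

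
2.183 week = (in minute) 2.2e+04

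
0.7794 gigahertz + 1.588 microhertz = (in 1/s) 7.794e+08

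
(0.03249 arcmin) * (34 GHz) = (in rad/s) 3.213e+05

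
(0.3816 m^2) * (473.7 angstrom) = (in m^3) 1.808e-08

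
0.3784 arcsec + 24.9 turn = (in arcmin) 5.378e+05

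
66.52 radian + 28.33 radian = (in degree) 5435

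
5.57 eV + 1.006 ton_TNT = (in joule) 4.209e+09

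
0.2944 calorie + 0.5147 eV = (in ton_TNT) 2.944e-10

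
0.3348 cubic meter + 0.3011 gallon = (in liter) 335.9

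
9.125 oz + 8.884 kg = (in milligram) 9.143e+06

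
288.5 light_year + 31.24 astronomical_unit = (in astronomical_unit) 1.825e+07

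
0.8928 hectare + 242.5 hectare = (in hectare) 243.4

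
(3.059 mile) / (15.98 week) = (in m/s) 0.0005094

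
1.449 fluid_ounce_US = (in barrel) 0.0002695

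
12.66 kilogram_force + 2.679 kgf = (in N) 150.4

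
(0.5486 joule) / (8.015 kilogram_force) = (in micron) 6980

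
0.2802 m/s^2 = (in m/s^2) 0.2802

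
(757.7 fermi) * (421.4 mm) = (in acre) 7.89e-17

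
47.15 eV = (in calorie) 1.806e-18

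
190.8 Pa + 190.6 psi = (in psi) 190.6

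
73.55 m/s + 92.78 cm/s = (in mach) 0.2187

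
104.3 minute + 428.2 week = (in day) 2997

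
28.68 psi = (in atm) 1.952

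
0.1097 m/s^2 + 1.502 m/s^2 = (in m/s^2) 1.612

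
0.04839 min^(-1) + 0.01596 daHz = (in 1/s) 0.1604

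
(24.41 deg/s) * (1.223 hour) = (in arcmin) 6.448e+06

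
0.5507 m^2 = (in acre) 0.0001361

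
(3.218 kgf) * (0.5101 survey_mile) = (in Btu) 24.55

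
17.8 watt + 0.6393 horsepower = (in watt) 494.5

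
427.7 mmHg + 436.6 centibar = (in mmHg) 3702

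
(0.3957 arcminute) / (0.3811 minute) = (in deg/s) 0.0002884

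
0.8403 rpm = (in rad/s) 0.088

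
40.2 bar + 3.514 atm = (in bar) 43.76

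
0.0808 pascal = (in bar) 8.08e-07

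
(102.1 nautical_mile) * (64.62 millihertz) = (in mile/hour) 2.733e+04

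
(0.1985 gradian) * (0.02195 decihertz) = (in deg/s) 0.0003921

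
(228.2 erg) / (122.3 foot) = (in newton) 6.122e-07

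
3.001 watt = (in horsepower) 0.004024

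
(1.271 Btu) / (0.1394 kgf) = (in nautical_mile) 0.5297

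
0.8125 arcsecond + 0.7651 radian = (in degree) 43.84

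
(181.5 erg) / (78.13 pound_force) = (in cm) 5.222e-06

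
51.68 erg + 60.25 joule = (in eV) 3.761e+20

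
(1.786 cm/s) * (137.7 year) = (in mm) 7.756e+10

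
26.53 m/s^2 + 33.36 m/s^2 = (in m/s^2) 59.89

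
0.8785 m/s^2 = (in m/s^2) 0.8785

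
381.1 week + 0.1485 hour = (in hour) 6.402e+04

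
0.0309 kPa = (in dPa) 309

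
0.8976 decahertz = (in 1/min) 538.6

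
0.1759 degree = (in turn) 0.0004886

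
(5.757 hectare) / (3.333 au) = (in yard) 1.263e-07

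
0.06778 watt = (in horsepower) 9.089e-05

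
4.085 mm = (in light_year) 4.318e-19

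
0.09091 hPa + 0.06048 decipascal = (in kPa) 0.009097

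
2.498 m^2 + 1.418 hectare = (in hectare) 1.418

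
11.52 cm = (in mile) 7.158e-05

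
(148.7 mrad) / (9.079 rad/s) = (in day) 1.896e-07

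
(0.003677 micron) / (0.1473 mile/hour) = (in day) 6.463e-13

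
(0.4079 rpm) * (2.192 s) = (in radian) 0.09363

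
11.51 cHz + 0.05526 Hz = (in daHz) 0.01704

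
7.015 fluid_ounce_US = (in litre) 0.2075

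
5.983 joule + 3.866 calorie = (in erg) 2.216e+08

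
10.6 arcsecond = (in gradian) 0.003272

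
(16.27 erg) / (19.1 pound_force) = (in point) 5.428e-05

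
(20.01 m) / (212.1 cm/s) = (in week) 1.56e-05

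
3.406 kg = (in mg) 3.406e+06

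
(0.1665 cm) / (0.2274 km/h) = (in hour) 7.322e-06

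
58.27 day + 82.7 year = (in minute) 4.355e+07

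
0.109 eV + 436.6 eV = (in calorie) 1.672e-17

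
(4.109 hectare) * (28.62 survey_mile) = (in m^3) 1.893e+09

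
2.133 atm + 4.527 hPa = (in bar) 2.166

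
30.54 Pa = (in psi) 0.004429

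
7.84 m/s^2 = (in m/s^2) 7.84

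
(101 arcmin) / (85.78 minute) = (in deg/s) 0.0003271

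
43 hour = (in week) 0.256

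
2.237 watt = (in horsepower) 0.003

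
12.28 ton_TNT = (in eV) 3.207e+29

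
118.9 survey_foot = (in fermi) 3.624e+16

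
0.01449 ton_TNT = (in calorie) 1.449e+07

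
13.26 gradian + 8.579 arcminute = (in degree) 12.08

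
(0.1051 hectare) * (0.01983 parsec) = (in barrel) 4.045e+18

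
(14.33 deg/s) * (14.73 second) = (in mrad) 3684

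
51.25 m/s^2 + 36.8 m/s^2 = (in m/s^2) 88.05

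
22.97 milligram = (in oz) 0.0008102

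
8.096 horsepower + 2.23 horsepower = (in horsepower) 10.33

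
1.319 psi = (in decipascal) 9.094e+04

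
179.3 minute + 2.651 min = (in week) 0.01805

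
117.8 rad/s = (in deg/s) 6749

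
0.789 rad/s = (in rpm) 7.534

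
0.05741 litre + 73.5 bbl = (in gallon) 3087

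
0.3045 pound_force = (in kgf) 0.1381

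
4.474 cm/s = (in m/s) 0.04474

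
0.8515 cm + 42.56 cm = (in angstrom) 4.341e+09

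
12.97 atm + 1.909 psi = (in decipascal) 1.327e+07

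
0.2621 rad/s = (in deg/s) 15.02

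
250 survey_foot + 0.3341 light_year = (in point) 8.96e+18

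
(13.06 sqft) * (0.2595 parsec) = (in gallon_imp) 2.137e+18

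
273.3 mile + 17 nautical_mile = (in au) 3.151e-06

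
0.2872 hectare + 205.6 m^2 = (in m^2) 3078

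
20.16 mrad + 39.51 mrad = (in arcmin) 205.1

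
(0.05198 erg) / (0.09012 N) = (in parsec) 1.869e-24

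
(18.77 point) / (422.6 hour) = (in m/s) 4.352e-09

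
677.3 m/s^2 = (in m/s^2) 677.3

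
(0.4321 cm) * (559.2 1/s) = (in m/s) 2.416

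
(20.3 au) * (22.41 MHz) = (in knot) 1.323e+20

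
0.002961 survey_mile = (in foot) 15.63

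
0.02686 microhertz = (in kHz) 2.686e-11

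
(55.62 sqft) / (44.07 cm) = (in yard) 12.82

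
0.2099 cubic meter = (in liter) 209.9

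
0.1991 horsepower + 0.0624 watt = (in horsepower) 0.1992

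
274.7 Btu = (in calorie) 6.927e+04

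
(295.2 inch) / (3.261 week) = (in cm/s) 0.0003802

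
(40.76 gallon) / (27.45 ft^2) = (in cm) 6.05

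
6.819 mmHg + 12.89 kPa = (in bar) 0.138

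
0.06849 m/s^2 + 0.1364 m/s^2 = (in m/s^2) 0.2049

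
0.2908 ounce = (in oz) 0.2908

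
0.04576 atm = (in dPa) 4.637e+04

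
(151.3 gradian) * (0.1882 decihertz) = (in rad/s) 0.04473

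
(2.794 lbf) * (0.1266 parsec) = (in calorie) 1.16e+16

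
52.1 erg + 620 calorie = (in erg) 2.594e+10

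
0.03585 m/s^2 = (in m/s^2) 0.03585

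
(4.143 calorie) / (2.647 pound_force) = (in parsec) 4.771e-17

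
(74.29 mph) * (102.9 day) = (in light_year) 3.121e-08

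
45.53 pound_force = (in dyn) 2.025e+07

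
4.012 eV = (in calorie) 1.536e-19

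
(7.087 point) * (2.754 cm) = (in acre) 1.701e-08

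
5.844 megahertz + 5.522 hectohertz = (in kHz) 5845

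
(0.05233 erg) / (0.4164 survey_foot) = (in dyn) 0.004123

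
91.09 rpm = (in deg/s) 546.5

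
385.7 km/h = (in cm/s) 1.071e+04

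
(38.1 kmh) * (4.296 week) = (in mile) 1.709e+04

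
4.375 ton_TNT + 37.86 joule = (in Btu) 1.735e+07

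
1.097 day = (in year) 0.003005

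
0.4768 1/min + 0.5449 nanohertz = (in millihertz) 7.947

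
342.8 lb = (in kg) 155.5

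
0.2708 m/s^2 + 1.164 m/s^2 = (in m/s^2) 1.435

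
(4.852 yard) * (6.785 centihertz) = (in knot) 0.5852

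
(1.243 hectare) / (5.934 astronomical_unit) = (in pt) 3.969e-05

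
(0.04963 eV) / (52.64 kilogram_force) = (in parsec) 4.992e-40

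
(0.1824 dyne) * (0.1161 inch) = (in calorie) 1.286e-09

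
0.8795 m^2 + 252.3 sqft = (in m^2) 24.32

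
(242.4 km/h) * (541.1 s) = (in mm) 3.643e+07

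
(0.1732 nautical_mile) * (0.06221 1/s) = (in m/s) 19.95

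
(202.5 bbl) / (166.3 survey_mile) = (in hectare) 1.203e-08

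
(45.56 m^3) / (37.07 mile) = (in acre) 1.887e-07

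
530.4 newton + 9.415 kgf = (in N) 622.7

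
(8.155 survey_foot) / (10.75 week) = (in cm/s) 3.823e-05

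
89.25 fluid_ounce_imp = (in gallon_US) 0.6699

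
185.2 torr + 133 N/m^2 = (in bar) 0.2482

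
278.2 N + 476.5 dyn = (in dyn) 2.782e+07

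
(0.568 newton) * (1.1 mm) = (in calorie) 0.0001493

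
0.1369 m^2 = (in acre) 3.383e-05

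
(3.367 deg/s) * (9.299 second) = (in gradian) 34.79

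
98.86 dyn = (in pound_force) 0.0002222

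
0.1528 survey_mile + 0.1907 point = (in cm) 2.459e+04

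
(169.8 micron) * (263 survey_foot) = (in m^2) 0.01361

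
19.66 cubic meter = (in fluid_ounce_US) 6.648e+05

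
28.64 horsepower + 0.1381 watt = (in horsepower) 28.64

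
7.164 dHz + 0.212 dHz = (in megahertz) 7.376e-07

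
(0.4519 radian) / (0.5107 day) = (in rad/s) 1.024e-05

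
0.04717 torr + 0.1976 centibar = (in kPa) 0.2039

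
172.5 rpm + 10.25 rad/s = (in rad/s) 28.31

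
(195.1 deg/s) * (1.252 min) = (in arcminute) 8.794e+05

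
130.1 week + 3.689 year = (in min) 3.25e+06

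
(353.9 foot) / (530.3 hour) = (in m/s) 5.65e-05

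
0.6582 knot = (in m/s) 0.3386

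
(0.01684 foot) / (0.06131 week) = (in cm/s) 1.384e-05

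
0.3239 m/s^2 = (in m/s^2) 0.3239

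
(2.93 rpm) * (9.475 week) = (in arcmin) 6.045e+09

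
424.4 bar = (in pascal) 4.244e+07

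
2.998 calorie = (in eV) 7.829e+19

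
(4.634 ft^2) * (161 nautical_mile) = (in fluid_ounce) 4.341e+09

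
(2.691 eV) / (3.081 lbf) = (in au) 2.103e-31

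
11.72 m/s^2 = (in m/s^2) 11.72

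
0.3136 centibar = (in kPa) 0.3136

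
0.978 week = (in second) 5.915e+05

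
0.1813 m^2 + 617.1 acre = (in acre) 617.1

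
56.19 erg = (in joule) 5.619e-06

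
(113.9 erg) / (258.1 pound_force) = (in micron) 0.009921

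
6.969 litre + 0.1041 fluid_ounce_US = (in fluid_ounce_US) 235.8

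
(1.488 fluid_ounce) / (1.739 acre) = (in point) 1.773e-05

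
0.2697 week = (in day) 1.888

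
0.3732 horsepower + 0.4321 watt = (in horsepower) 0.3738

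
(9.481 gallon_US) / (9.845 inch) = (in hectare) 1.435e-05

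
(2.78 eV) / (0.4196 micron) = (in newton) 1.061e-12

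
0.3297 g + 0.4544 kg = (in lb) 1.003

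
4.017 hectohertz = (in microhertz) 4.017e+08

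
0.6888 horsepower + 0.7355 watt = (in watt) 514.4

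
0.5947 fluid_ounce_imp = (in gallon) 0.004464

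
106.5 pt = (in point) 106.5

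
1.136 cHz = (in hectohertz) 0.0001136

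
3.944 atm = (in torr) 2997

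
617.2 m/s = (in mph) 1381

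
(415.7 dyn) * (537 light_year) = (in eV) 1.318e+35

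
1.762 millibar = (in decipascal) 1762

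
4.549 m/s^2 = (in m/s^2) 4.549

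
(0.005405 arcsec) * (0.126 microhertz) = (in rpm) 3.153e-14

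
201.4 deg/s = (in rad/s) 3.515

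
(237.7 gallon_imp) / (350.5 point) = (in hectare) 0.0008739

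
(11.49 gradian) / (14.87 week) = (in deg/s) 1.15e-06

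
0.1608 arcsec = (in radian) 7.796e-07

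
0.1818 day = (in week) 0.02597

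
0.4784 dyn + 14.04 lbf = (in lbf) 14.04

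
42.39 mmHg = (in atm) 0.05578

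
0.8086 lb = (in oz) 12.94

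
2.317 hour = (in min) 139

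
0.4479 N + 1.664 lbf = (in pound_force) 1.765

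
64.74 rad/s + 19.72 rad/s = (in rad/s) 84.46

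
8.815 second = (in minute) 0.1469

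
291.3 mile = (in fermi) 4.688e+20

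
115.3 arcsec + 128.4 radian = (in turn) 20.44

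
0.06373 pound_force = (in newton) 0.2835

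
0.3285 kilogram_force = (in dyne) 3.221e+05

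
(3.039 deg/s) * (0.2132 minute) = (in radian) 0.6785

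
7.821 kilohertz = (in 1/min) 4.693e+05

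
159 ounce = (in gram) 4508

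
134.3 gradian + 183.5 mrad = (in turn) 0.365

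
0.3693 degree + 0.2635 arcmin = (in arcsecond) 1345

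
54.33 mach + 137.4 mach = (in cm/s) 6.528e+06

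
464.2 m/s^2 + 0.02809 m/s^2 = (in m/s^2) 464.2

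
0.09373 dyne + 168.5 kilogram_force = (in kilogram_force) 168.5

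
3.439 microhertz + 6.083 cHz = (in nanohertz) 6.083e+07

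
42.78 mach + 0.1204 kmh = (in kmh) 5.244e+04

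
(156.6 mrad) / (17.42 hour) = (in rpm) 2.385e-05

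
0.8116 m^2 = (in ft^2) 8.736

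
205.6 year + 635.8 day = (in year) 207.3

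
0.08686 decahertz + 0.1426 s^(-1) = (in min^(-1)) 60.67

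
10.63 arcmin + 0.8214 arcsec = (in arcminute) 10.64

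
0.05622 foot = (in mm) 17.14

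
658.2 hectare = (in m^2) 6.582e+06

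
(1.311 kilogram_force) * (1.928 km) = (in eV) 1.547e+23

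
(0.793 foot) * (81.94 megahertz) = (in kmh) 7.13e+07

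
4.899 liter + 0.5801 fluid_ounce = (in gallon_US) 1.299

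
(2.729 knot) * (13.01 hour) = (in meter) 6.575e+04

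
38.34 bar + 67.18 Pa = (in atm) 37.84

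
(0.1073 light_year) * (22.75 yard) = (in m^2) 2.112e+16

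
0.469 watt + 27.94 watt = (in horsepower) 0.0381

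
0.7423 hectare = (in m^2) 7423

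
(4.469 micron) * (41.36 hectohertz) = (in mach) 5.428e-05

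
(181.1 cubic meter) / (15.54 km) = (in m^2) 0.01165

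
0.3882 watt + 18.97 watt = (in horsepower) 0.02596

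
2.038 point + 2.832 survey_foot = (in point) 2449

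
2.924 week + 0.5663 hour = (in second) 1.77e+06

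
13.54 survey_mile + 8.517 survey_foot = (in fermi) 2.179e+19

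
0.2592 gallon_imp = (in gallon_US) 0.3113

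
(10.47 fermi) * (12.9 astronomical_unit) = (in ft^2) 0.2175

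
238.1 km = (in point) 6.749e+08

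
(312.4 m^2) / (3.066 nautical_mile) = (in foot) 0.1805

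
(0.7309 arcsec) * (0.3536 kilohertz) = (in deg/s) 0.07179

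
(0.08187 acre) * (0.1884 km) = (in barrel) 3.926e+05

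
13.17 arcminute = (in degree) 0.2195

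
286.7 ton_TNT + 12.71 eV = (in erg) 1.2e+19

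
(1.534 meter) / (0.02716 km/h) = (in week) 0.0003362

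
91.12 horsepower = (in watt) 6.795e+04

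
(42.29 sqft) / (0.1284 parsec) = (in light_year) 1.048e-31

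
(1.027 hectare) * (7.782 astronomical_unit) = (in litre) 1.196e+19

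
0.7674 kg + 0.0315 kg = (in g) 798.9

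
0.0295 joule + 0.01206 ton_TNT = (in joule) 5.046e+07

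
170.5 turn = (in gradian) 6.82e+04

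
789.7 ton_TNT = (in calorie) 7.897e+11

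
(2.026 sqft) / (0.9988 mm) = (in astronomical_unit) 1.26e-09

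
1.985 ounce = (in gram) 56.27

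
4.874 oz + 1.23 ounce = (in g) 173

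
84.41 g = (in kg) 0.08441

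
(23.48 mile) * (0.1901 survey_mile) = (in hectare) 1156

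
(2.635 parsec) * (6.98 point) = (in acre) 4.947e+10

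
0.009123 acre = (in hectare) 0.003692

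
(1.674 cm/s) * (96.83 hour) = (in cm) 5.835e+05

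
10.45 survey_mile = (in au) 1.124e-07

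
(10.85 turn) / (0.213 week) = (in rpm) 0.005053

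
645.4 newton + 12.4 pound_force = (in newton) 700.6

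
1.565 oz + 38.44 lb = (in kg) 17.48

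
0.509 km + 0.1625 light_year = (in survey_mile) 9.553e+11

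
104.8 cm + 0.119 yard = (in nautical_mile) 0.0006246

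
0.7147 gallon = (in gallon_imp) 0.5951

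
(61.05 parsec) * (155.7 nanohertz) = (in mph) 6.561e+11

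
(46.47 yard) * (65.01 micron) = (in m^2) 0.002762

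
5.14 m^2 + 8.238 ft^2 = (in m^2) 5.905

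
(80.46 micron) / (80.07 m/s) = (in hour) 2.791e-10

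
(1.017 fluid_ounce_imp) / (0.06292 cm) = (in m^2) 0.04593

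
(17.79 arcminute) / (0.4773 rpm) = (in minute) 0.001726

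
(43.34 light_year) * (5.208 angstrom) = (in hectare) 2.135e+04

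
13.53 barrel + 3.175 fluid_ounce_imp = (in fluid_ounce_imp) 7.571e+04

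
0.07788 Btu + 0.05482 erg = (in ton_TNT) 1.964e-08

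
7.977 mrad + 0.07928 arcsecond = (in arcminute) 27.42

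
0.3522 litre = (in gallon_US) 0.09304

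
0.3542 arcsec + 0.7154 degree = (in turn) 0.001987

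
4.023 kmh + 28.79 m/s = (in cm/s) 2991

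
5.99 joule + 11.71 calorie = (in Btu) 0.05212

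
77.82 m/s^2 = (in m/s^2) 77.82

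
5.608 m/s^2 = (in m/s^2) 5.608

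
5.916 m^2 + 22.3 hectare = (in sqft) 2.4e+06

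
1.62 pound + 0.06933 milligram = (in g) 734.8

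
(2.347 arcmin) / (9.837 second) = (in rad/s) 6.94e-05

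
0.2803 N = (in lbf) 0.06301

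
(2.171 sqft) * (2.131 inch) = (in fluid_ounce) 369.2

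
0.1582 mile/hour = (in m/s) 0.07072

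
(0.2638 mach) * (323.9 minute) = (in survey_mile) 1085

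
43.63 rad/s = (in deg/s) 2500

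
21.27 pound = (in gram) 9648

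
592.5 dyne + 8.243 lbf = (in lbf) 8.244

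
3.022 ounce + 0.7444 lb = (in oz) 14.93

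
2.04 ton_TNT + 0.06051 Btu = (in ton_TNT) 2.04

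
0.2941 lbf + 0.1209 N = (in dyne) 1.429e+05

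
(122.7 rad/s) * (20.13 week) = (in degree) 8.559e+10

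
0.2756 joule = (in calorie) 0.06587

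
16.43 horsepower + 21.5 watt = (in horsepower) 16.46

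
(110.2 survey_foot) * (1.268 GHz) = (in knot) 8.279e+10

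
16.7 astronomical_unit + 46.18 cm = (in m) 2.498e+12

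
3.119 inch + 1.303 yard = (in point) 3602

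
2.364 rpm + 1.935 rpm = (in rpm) 4.299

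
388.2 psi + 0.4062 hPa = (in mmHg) 2.008e+04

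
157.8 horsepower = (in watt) 1.177e+05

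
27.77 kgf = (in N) 272.3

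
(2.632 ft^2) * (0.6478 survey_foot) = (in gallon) 12.75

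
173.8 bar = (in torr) 1.304e+05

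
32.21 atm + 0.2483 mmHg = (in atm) 32.21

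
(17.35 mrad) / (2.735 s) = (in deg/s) 0.3635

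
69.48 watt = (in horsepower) 0.09317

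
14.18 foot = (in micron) 4.322e+06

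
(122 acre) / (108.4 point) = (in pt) 3.66e+10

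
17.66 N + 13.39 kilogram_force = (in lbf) 33.49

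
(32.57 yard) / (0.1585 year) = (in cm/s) 0.0005958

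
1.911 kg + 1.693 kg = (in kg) 3.604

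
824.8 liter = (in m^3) 0.8248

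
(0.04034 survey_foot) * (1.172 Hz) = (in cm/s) 1.441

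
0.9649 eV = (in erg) 1.546e-12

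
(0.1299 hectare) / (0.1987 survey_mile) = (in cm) 406.2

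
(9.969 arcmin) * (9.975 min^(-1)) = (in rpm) 0.004604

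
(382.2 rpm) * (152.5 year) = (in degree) 1.103e+13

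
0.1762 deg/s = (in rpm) 0.02937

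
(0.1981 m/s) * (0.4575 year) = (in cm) 2.858e+08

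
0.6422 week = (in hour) 107.9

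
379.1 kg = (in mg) 3.791e+08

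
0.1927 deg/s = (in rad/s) 0.003363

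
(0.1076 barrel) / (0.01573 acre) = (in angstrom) 2.687e+06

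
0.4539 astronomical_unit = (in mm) 6.79e+13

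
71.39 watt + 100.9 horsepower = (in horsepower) 101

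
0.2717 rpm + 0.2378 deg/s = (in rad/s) 0.0326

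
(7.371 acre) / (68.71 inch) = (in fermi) 1.709e+19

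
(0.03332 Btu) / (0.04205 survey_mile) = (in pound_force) 0.1168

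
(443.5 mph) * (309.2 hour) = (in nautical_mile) 1.192e+05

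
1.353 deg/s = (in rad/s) 0.02361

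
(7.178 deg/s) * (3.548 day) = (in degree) 2.2e+06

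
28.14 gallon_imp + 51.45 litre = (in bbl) 1.128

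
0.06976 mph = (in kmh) 0.1123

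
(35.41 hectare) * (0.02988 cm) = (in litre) 1.058e+05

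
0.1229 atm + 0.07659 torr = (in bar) 0.1246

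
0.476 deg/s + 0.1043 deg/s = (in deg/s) 0.5803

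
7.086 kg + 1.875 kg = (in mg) 8.961e+06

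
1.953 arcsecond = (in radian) 9.468e-06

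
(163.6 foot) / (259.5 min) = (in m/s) 0.003203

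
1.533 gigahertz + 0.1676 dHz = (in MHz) 1533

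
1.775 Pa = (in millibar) 0.01775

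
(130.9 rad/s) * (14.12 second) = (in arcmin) 6.354e+06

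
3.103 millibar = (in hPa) 3.103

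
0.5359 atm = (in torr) 407.3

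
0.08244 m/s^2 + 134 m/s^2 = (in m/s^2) 134.1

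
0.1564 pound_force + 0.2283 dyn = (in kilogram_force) 0.07094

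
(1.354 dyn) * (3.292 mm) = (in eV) 2.782e+11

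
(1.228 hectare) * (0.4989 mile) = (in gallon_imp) 2.169e+09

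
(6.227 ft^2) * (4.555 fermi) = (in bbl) 1.657e-14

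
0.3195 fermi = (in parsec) 1.035e-32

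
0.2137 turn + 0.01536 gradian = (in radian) 1.343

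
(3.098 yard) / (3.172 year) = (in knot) 5.505e-08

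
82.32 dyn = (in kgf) 8.394e-05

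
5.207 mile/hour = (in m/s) 2.328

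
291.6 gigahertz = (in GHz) 291.6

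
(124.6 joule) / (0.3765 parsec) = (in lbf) 2.411e-15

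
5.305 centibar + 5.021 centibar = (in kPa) 10.33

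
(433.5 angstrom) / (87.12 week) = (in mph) 1.84e-15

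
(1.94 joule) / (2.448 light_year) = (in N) 8.377e-17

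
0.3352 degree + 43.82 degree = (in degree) 44.16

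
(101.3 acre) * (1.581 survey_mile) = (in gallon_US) 2.755e+11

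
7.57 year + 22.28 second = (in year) 7.57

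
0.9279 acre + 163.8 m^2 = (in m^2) 3919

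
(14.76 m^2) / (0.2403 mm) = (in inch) 2.418e+06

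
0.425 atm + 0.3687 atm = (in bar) 0.8042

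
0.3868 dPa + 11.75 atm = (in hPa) 1.191e+04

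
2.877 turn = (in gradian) 1151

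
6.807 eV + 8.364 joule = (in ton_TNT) 1.999e-09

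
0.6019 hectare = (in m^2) 6019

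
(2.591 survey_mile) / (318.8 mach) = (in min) 0.0006402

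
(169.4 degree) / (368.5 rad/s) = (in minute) 0.0001337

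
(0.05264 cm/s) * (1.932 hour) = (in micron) 3.661e+06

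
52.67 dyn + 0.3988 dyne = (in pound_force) 0.0001193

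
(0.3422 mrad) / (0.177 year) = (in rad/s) 6.131e-11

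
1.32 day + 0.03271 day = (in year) 0.003706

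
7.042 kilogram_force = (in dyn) 6.906e+06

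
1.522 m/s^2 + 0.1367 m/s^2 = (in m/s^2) 1.659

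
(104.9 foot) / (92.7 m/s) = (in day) 3.992e-06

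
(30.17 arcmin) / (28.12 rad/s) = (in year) 9.896e-12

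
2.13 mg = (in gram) 0.00213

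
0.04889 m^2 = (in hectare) 4.889e-06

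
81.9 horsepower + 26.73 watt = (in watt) 6.11e+04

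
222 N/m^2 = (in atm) 0.002191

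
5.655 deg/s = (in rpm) 0.9425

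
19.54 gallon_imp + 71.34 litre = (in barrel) 1.007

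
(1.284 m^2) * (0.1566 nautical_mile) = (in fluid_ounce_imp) 1.311e+07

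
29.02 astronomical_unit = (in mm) 4.341e+15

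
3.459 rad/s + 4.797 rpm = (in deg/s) 227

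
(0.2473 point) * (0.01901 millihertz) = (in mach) 4.871e-12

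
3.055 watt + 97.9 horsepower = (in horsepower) 97.9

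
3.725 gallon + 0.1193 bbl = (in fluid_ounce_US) 1118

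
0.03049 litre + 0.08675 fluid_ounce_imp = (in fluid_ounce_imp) 1.16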